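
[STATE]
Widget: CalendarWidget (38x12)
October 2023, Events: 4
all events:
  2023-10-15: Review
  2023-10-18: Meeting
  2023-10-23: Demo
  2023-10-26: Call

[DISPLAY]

             October 2023             
Mo Tu We Th Fr Sa Su                  
                   1                  
 2  3  4  5  6  7  8                  
 9 10 11 12 13 14 15*                 
16 17 18* 19 20 21 22                 
23* 24 25 26* 27 28 29                
30 31                                 
                                      
                                      
                                      
                                      


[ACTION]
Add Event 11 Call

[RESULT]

             October 2023             
Mo Tu We Th Fr Sa Su                  
                   1                  
 2  3  4  5  6  7  8                  
 9 10 11* 12 13 14 15*                
16 17 18* 19 20 21 22                 
23* 24 25 26* 27 28 29                
30 31                                 
                                      
                                      
                                      
                                      


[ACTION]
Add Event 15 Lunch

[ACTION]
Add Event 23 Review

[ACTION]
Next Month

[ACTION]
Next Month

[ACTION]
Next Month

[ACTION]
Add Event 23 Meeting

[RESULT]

             January 2024             
Mo Tu We Th Fr Sa Su                  
 1  2  3  4  5  6  7                  
 8  9 10 11 12 13 14                  
15 16 17 18 19 20 21                  
22 23* 24 25 26 27 28                 
29 30 31                              
                                      
                                      
                                      
                                      
                                      


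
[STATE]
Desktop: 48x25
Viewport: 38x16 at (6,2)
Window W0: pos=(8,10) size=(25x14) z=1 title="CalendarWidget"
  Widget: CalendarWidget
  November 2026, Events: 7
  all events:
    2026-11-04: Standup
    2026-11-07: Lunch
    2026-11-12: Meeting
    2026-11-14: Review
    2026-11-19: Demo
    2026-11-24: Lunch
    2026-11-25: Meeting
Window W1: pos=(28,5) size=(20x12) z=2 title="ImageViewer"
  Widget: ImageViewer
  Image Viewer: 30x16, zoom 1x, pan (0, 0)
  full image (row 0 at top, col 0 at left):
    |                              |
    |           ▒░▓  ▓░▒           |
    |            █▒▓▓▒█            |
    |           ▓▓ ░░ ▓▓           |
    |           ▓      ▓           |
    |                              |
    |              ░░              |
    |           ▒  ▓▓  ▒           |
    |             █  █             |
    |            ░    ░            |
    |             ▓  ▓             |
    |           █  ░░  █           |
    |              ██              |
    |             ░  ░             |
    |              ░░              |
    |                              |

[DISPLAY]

                                      
                                      
                                      
                      ┏━━━━━━━━━━━━━━━
                      ┃ ImageViewer   
                      ┠───────────────
                      ┃               
                      ┃           ▒░▓ 
  ┏━━━━━━━━━━━━━━━━━━━┃            █▒▓
  ┃ CalendarWidget    ┃           ▓▓ ░
  ┠───────────────────┃           ▓   
  ┃     November 2026 ┃               
  ┃Mo Tu We Th Fr Sa S┃              ░
  ┃                   ┃           ▒  ▓
  ┃ 2  3  4*  5  6  7*┗━━━━━━━━━━━━━━━
  ┃ 9 10 11 12* 13 14* 15 ┃           


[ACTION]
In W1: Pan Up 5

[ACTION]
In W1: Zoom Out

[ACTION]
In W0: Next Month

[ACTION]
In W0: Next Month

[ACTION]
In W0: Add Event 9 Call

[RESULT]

                                      
                                      
                                      
                      ┏━━━━━━━━━━━━━━━
                      ┃ ImageViewer   
                      ┠───────────────
                      ┃               
                      ┃           ▒░▓ 
  ┏━━━━━━━━━━━━━━━━━━━┃            █▒▓
  ┃ CalendarWidget    ┃           ▓▓ ░
  ┠───────────────────┃           ▓   
  ┃      January 2027 ┃               
  ┃Mo Tu We Th Fr Sa S┃              ░
  ┃             1  2  ┃           ▒  ▓
  ┃ 4  5  6  7  8  9* ┗━━━━━━━━━━━━━━━
  ┃11 12 13 14 15 16 17   ┃           


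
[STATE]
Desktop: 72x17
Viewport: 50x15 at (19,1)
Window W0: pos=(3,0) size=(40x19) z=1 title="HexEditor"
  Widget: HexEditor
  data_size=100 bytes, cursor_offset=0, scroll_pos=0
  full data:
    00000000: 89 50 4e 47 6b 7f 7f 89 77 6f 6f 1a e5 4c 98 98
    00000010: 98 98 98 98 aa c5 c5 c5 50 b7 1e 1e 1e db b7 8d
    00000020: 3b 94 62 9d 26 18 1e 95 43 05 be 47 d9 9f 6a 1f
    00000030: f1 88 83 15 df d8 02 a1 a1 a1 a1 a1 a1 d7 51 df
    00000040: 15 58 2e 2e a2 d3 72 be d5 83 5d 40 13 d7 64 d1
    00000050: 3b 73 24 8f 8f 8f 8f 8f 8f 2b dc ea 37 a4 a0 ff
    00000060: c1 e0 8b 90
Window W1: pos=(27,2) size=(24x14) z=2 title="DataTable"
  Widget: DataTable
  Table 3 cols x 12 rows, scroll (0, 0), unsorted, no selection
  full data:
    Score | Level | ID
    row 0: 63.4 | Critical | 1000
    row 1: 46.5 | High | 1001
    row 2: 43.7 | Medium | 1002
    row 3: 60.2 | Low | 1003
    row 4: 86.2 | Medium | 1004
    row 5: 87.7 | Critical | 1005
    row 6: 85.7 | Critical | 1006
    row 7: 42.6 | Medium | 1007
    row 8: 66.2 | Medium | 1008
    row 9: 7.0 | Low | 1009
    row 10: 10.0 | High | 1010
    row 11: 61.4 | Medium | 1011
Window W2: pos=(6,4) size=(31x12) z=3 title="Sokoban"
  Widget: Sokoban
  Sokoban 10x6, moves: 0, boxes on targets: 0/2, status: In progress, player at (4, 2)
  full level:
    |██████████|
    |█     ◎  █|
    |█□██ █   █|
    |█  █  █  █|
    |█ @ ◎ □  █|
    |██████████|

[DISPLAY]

                       ┃                          
────────┏━━━━━━━━━━━━━━━━━━━━━━┓                  
 4e 47 6┃ DataTable            ┃                  
━━━━━━━━━━━━━━━━━┓─────────────┨                  
                 ┃el   │ID     ┃                  
─────────────────┨─────┼────   ┃                  
                 ┃tical│1000   ┃                  
                 ┃h    │1001   ┃                  
                 ┃ium  │1002   ┃                  
                 ┃     │1003   ┃                  
                 ┃ium  │1004   ┃                  
                 ┃tical│1005   ┃                  
2                ┃tical│1006   ┃                  
                 ┃ium  │1007   ┃                  
━━━━━━━━━━━━━━━━━┛━━━━━━━━━━━━━┛                  


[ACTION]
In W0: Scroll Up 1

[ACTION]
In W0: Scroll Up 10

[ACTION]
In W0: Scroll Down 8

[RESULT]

                       ┃                          
────────┏━━━━━━━━━━━━━━━━━━━━━━┓                  
 8b 90  ┃ DataTable            ┃                  
━━━━━━━━━━━━━━━━━┓─────────────┨                  
                 ┃el   │ID     ┃                  
─────────────────┨─────┼────   ┃                  
                 ┃tical│1000   ┃                  
                 ┃h    │1001   ┃                  
                 ┃ium  │1002   ┃                  
                 ┃     │1003   ┃                  
                 ┃ium  │1004   ┃                  
                 ┃tical│1005   ┃                  
2                ┃tical│1006   ┃                  
                 ┃ium  │1007   ┃                  
━━━━━━━━━━━━━━━━━┛━━━━━━━━━━━━━┛                  


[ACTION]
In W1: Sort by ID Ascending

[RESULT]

                       ┃                          
────────┏━━━━━━━━━━━━━━━━━━━━━━┓                  
 8b 90  ┃ DataTable            ┃                  
━━━━━━━━━━━━━━━━━┓─────────────┨                  
                 ┃el   │ID ▲   ┃                  
─────────────────┨─────┼────   ┃                  
                 ┃tical│1000   ┃                  
                 ┃h    │1001   ┃                  
                 ┃ium  │1002   ┃                  
                 ┃     │1003   ┃                  
                 ┃ium  │1004   ┃                  
                 ┃tical│1005   ┃                  
2                ┃tical│1006   ┃                  
                 ┃ium  │1007   ┃                  
━━━━━━━━━━━━━━━━━┛━━━━━━━━━━━━━┛                  


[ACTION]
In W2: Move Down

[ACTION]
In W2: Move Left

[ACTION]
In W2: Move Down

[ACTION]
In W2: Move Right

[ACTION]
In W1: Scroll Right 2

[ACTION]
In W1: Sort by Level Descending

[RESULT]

                       ┃                          
────────┏━━━━━━━━━━━━━━━━━━━━━━┓                  
 8b 90  ┃ DataTable            ┃                  
━━━━━━━━━━━━━━━━━┓─────────────┨                  
                 ┃el  ▼│ID     ┃                  
─────────────────┨─────┼────   ┃                  
                 ┃ium  │1002   ┃                  
                 ┃ium  │1004   ┃                  
                 ┃ium  │1007   ┃                  
                 ┃ium  │1008   ┃                  
                 ┃ium  │1011   ┃                  
                 ┃     │1003   ┃                  
2                ┃     │1009   ┃                  
                 ┃h    │1001   ┃                  
━━━━━━━━━━━━━━━━━┛━━━━━━━━━━━━━┛                  


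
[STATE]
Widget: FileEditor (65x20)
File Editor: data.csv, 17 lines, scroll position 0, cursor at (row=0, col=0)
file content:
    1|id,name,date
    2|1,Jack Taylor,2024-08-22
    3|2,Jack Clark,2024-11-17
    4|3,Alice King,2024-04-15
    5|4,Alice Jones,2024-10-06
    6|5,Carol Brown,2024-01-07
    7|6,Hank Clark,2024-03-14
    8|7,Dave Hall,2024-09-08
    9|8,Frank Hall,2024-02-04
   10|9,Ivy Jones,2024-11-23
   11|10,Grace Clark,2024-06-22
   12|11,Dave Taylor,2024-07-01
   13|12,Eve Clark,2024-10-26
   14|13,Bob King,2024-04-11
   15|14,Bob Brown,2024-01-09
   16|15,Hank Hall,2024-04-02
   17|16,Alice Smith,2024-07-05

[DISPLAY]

█d,name,date                                                    ▲
1,Jack Taylor,2024-08-22                                        █
2,Jack Clark,2024-11-17                                         ░
3,Alice King,2024-04-15                                         ░
4,Alice Jones,2024-10-06                                        ░
5,Carol Brown,2024-01-07                                        ░
6,Hank Clark,2024-03-14                                         ░
7,Dave Hall,2024-09-08                                          ░
8,Frank Hall,2024-02-04                                         ░
9,Ivy Jones,2024-11-23                                          ░
10,Grace Clark,2024-06-22                                       ░
11,Dave Taylor,2024-07-01                                       ░
12,Eve Clark,2024-10-26                                         ░
13,Bob King,2024-04-11                                          ░
14,Bob Brown,2024-01-09                                         ░
15,Hank Hall,2024-04-02                                         ░
16,Alice Smith,2024-07-05                                       ░
                                                                ░
                                                                ░
                                                                ▼


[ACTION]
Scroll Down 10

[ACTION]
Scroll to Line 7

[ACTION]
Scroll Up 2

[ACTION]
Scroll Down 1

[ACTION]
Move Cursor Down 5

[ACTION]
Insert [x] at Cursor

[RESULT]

id,name,date                                                    ▲
1,Jack Taylor,2024-08-22                                        █
2,Jack Clark,2024-11-17                                         ░
3,Alice King,2024-04-15                                         ░
4,Alice Jones,2024-10-06                                        ░
x█,Carol Brown,2024-01-07                                       ░
6,Hank Clark,2024-03-14                                         ░
7,Dave Hall,2024-09-08                                          ░
8,Frank Hall,2024-02-04                                         ░
9,Ivy Jones,2024-11-23                                          ░
10,Grace Clark,2024-06-22                                       ░
11,Dave Taylor,2024-07-01                                       ░
12,Eve Clark,2024-10-26                                         ░
13,Bob King,2024-04-11                                          ░
14,Bob Brown,2024-01-09                                         ░
15,Hank Hall,2024-04-02                                         ░
16,Alice Smith,2024-07-05                                       ░
                                                                ░
                                                                ░
                                                                ▼


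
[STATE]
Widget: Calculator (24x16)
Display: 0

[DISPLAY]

                       0
┌───┬───┬───┬───┐       
│ 7 │ 8 │ 9 │ ÷ │       
├───┼───┼───┼───┤       
│ 4 │ 5 │ 6 │ × │       
├───┼───┼───┼───┤       
│ 1 │ 2 │ 3 │ - │       
├───┼───┼───┼───┤       
│ 0 │ . │ = │ + │       
├───┼───┼───┼───┤       
│ C │ MC│ MR│ M+│       
└───┴───┴───┴───┘       
                        
                        
                        
                        


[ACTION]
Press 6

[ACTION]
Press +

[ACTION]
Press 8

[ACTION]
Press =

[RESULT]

                      14
┌───┬───┬───┬───┐       
│ 7 │ 8 │ 9 │ ÷ │       
├───┼───┼───┼───┤       
│ 4 │ 5 │ 6 │ × │       
├───┼───┼───┼───┤       
│ 1 │ 2 │ 3 │ - │       
├───┼───┼───┼───┤       
│ 0 │ . │ = │ + │       
├───┼───┼───┼───┤       
│ C │ MC│ MR│ M+│       
└───┴───┴───┴───┘       
                        
                        
                        
                        


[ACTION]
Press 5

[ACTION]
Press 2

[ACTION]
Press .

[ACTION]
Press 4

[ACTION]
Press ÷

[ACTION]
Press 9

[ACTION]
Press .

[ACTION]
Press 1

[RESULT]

                     9.1
┌───┬───┬───┬───┐       
│ 7 │ 8 │ 9 │ ÷ │       
├───┼───┼───┼───┤       
│ 4 │ 5 │ 6 │ × │       
├───┼───┼───┼───┤       
│ 1 │ 2 │ 3 │ - │       
├───┼───┼───┼───┤       
│ 0 │ . │ = │ + │       
├───┼───┼───┼───┤       
│ C │ MC│ MR│ M+│       
└───┴───┴───┴───┘       
                        
                        
                        
                        


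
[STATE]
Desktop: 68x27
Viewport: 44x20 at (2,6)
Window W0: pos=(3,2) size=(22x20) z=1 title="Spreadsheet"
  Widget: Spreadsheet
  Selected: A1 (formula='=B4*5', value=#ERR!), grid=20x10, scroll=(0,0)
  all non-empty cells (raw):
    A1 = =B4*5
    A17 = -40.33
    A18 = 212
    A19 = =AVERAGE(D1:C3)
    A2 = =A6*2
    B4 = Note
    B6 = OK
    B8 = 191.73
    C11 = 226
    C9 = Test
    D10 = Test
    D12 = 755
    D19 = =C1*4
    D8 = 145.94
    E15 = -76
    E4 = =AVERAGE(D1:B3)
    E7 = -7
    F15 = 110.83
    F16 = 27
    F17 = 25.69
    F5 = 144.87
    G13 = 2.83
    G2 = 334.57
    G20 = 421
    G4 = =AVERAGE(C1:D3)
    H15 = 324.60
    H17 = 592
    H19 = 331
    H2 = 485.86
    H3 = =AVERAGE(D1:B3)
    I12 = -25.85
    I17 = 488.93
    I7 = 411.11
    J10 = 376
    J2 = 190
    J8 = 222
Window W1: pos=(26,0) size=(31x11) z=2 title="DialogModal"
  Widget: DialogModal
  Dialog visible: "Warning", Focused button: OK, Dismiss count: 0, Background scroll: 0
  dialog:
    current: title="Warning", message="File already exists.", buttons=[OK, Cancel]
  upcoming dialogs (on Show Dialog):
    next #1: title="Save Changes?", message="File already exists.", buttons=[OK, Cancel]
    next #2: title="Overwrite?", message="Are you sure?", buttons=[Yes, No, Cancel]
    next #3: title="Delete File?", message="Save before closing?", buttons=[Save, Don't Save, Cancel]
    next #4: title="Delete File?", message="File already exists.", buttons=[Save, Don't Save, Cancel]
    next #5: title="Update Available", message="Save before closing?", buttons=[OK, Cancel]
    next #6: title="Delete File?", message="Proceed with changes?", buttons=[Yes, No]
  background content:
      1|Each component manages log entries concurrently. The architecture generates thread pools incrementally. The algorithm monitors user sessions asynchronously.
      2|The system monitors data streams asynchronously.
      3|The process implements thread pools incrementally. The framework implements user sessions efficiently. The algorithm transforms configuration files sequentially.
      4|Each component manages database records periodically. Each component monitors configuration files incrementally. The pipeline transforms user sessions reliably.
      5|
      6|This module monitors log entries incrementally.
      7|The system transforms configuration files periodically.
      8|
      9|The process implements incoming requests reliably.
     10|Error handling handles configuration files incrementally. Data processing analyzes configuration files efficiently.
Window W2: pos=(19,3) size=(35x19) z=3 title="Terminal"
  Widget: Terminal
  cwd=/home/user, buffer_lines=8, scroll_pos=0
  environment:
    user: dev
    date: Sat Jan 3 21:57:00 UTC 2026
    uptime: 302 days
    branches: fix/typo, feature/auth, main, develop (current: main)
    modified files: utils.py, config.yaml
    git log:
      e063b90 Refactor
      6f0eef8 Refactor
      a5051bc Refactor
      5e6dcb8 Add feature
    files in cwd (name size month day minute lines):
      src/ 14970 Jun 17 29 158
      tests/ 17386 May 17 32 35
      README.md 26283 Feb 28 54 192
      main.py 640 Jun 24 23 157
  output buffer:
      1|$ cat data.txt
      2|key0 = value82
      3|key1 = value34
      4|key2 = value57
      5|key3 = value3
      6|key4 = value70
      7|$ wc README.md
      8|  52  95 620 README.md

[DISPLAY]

 ┃       A       ┃$ cat data.txt            
 ┃---------------┃key0 = value82            
 ┃  1 [#ERR!]    ┃key1 = value34            
 ┃  2        0   ┃key2 = value57            
 ┃  3        0   ┃key3 = value3             
 ┃  4        0Not┃key4 = value70            
 ┃  5        0   ┃$ wc README.md            
 ┃  6        0OK ┃  52  95 620 README.md    
 ┃  7        0   ┃$ █                       
 ┃  8        0  1┃                          
 ┃  9        0   ┃                          
 ┃ 10        0   ┃                          
 ┃ 11        0   ┃                          
 ┃ 12        0   ┃                          
 ┃ 13        0   ┃                          
 ┗━━━━━━━━━━━━━━━┗━━━━━━━━━━━━━━━━━━━━━━━━━━
                                            
                                            
                                            
                                            


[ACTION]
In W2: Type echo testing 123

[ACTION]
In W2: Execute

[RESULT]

 ┃       A       ┃$ cat data.txt            
 ┃---------------┃key0 = value82            
 ┃  1 [#ERR!]    ┃key1 = value34            
 ┃  2        0   ┃key2 = value57            
 ┃  3        0   ┃key3 = value3             
 ┃  4        0Not┃key4 = value70            
 ┃  5        0   ┃$ wc README.md            
 ┃  6        0OK ┃  52  95 620 README.md    
 ┃  7        0   ┃$ echo testing 123        
 ┃  8        0  1┃testing 123               
 ┃  9        0   ┃$ █                       
 ┃ 10        0   ┃                          
 ┃ 11        0   ┃                          
 ┃ 12        0   ┃                          
 ┃ 13        0   ┃                          
 ┗━━━━━━━━━━━━━━━┗━━━━━━━━━━━━━━━━━━━━━━━━━━
                                            
                                            
                                            
                                            


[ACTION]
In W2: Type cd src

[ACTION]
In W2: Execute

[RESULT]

 ┃       A       ┃$ cat data.txt            
 ┃---------------┃key0 = value82            
 ┃  1 [#ERR!]    ┃key1 = value34            
 ┃  2        0   ┃key2 = value57            
 ┃  3        0   ┃key3 = value3             
 ┃  4        0Not┃key4 = value70            
 ┃  5        0   ┃$ wc README.md            
 ┃  6        0OK ┃  52  95 620 README.md    
 ┃  7        0   ┃$ echo testing 123        
 ┃  8        0  1┃testing 123               
 ┃  9        0   ┃$ cd src                  
 ┃ 10        0   ┃                          
 ┃ 11        0   ┃$ █                       
 ┃ 12        0   ┃                          
 ┃ 13        0   ┃                          
 ┗━━━━━━━━━━━━━━━┗━━━━━━━━━━━━━━━━━━━━━━━━━━
                                            
                                            
                                            
                                            


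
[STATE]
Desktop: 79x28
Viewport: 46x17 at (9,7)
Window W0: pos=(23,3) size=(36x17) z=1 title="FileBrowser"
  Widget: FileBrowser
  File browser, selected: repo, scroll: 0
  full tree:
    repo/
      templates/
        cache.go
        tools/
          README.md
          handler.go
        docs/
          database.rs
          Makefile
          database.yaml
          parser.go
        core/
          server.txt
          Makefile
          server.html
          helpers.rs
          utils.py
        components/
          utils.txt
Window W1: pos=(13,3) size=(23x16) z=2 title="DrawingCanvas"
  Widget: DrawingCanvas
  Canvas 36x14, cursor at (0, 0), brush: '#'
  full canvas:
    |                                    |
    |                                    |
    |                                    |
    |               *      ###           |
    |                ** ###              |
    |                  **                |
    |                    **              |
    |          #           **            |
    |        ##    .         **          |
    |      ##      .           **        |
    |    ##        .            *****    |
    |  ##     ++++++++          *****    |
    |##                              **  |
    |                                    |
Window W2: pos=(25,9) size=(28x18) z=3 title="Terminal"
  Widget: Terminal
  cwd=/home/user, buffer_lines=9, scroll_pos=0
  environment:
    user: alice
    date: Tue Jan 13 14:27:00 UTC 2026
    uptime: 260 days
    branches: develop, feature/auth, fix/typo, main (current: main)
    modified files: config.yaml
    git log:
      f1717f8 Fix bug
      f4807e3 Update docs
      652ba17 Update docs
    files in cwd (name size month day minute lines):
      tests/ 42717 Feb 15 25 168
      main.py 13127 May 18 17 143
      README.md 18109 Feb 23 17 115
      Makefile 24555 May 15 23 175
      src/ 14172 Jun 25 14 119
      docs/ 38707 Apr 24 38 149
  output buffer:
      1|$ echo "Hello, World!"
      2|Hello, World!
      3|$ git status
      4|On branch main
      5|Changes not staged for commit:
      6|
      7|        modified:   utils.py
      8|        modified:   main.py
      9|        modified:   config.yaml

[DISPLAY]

    ┃                     ┃lates/             
    ┃                     ┃                   
    ┃           ┏━━━━━━━━━━━━━━━━━━━━━━━━━━┓  
    ┃           ┃ Terminal                 ┃  
    ┃           ┠──────────────────────────┨  
    ┃           ┃$ echo "Hello, World!"    ┃  
    ┃          #┃Hello, World!             ┃  
    ┃        ## ┃$ git status              ┃  
    ┃      ##   ┃On branch main            ┃  
    ┃    ##     ┃Changes not staged for com┃  
    ┃  ##     ++┃                          ┃  
    ┗━━━━━━━━━━━┃        modified:   utils.┃  
              ┗━┃        modified:   main.p┃━━
                ┃        modified:   config┃  
                ┃$ █                       ┃  
                ┃                          ┃  
                ┃                          ┃  


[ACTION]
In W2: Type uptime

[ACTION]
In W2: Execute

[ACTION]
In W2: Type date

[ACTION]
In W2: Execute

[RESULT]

    ┃                     ┃lates/             
    ┃                     ┃                   
    ┃           ┏━━━━━━━━━━━━━━━━━━━━━━━━━━┓  
    ┃           ┃ Terminal                 ┃  
    ┃           ┠──────────────────────────┨  
    ┃           ┃$ echo "Hello, World!"    ┃  
    ┃          #┃Hello, World!             ┃  
    ┃        ## ┃$ git status              ┃  
    ┃      ##   ┃On branch main            ┃  
    ┃    ##     ┃Changes not staged for com┃  
    ┃  ##     ++┃                          ┃  
    ┗━━━━━━━━━━━┃        modified:   utils.┃  
              ┗━┃        modified:   main.p┃━━
                ┃        modified:   config┃  
                ┃$ uptime                  ┃  
                ┃ 10:00  up 260 days       ┃  
                ┃$ date                    ┃  


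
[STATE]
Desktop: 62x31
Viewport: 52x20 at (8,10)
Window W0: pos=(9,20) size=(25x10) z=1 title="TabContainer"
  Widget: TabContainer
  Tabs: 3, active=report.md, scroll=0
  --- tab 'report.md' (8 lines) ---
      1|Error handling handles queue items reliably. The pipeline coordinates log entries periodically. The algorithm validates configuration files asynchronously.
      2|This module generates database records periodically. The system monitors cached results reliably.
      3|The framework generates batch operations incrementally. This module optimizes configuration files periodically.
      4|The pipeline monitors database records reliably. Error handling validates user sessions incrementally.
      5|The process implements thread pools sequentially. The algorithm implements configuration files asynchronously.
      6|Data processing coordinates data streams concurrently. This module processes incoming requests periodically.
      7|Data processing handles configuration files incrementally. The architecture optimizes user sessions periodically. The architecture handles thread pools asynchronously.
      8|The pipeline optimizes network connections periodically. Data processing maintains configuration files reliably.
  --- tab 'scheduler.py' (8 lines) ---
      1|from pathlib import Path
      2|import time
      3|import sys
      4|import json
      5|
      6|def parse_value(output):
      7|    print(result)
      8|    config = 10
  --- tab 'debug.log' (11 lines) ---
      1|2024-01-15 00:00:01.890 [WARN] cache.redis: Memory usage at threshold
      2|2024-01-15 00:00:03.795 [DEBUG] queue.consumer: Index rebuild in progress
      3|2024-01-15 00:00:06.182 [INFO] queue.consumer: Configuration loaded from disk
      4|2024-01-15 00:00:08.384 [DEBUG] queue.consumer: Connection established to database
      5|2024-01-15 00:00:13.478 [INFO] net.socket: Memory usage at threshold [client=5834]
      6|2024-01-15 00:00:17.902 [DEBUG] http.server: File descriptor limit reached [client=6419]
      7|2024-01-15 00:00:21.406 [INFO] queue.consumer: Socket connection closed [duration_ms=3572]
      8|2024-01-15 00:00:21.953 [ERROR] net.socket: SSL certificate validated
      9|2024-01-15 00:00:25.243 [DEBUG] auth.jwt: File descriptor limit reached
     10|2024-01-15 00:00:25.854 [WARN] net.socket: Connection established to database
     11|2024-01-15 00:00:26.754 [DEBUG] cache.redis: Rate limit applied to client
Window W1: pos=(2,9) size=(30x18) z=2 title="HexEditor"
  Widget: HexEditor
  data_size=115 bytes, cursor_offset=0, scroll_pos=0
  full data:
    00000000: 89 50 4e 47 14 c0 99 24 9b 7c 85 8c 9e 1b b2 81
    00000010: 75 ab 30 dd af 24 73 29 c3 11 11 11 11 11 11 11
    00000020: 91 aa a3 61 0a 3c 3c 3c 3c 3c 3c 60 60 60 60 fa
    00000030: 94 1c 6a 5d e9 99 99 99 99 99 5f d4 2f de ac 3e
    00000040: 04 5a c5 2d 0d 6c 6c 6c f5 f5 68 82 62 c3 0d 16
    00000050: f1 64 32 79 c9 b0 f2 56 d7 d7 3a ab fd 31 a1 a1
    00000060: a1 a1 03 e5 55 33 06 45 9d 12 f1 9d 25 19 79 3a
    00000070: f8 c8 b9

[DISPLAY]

ditor                  ┃                            
───────────────────────┨                            
000  89 50 4e 47 14 c0 ┃                            
010  75 ab 30 dd af 24 ┃                            
020  91 aa a3 61 0a 3c ┃                            
030  94 1c 6a 5d e9 99 ┃                            
040  04 5a c5 2d 0d 6c ┃                            
050  f1 64 32 79 c9 b0 ┃                            
060  a1 a1 03 e5 55 33 ┃                            
070  f8 c8 b9          ┃                            
                       ┃━┓                          
                       ┃ ┃                          
                       ┃─┨                          
                       ┃.┃                          
                       ┃─┃                          
                       ┃ ┃                          
━━━━━━━━━━━━━━━━━━━━━━━┛d┃                          
 ┃The framework generates┃                          
 ┃The pipeline monitors d┃                          
 ┗━━━━━━━━━━━━━━━━━━━━━━━┛                          


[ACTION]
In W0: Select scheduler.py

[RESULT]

ditor                  ┃                            
───────────────────────┨                            
000  89 50 4e 47 14 c0 ┃                            
010  75 ab 30 dd af 24 ┃                            
020  91 aa a3 61 0a 3c ┃                            
030  94 1c 6a 5d e9 99 ┃                            
040  04 5a c5 2d 0d 6c ┃                            
050  f1 64 32 79 c9 b0 ┃                            
060  a1 a1 03 e5 55 33 ┃                            
070  f8 c8 b9          ┃                            
                       ┃━┓                          
                       ┃ ┃                          
                       ┃─┨                          
                       ┃.┃                          
                       ┃─┃                          
                       ┃t┃                          
━━━━━━━━━━━━━━━━━━━━━━━┛ ┃                          
 ┃import sys             ┃                          
 ┃import json            ┃                          
 ┗━━━━━━━━━━━━━━━━━━━━━━━┛                          


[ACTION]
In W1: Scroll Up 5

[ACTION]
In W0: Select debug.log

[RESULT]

ditor                  ┃                            
───────────────────────┨                            
000  89 50 4e 47 14 c0 ┃                            
010  75 ab 30 dd af 24 ┃                            
020  91 aa a3 61 0a 3c ┃                            
030  94 1c 6a 5d e9 99 ┃                            
040  04 5a c5 2d 0d 6c ┃                            
050  f1 64 32 79 c9 b0 ┃                            
060  a1 a1 03 e5 55 33 ┃                            
070  f8 c8 b9          ┃                            
                       ┃━┓                          
                       ┃ ┃                          
                       ┃─┨                          
                       ┃.┃                          
                       ┃─┃                          
                       ┃0┃                          
━━━━━━━━━━━━━━━━━━━━━━━┛5┃                          
 ┃2024-01-15 00:00:06.182┃                          
 ┃2024-01-15 00:00:08.384┃                          
 ┗━━━━━━━━━━━━━━━━━━━━━━━┛                          


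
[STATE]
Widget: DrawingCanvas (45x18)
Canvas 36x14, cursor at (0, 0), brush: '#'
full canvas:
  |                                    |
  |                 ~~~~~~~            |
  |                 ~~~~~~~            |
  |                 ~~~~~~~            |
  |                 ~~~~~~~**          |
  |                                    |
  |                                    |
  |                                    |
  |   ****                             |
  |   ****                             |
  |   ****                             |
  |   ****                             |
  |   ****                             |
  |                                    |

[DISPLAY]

+                                            
                 ~~~~~~~                     
                 ~~~~~~~                     
                 ~~~~~~~                     
                 ~~~~~~~**                   
                                             
                                             
                                             
   ****                                      
   ****                                      
   ****                                      
   ****                                      
   ****                                      
                                             
                                             
                                             
                                             
                                             


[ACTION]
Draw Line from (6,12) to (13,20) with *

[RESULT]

+                                            
                 ~~~~~~~                     
                 ~~~~~~~                     
                 ~~~~~~~                     
                 ~~~~~~~**                   
                                             
            *                                
             *                               
   ****       *                              
   ****        **                            
   ****          *                           
   ****           *                          
   ****            *                         
                    *                        
                                             
                                             
                                             
                                             


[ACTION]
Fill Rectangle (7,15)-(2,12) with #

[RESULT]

+                                            
                 ~~~~~~~                     
            #### ~~~~~~~                     
            #### ~~~~~~~                     
            #### ~~~~~~~**                   
            ####                             
            ####                             
            ####                             
   ****       *                              
   ****        **                            
   ****          *                           
   ****           *                          
   ****            *                         
                    *                        
                                             
                                             
                                             
                                             


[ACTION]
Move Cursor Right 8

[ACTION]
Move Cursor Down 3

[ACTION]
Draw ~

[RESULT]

                                             
                 ~~~~~~~                     
            #### ~~~~~~~                     
        ~   #### ~~~~~~~                     
            #### ~~~~~~~**                   
            ####                             
            ####                             
            ####                             
   ****       *                              
   ****        **                            
   ****          *                           
   ****           *                          
   ****            *                         
                    *                        
                                             
                                             
                                             
                                             


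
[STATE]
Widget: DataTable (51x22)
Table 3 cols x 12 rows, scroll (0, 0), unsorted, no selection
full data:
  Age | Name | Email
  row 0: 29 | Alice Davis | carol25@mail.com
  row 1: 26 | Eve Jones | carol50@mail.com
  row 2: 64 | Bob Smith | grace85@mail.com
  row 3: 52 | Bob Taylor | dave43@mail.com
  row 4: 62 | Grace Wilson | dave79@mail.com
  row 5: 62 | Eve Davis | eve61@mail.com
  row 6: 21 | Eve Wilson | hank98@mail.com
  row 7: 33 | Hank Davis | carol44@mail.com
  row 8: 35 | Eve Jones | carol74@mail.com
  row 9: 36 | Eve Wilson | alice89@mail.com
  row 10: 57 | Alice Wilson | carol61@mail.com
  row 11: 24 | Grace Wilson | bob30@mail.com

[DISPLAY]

Age│Name        │Email                             
───┼────────────┼────────────────                  
29 │Alice Davis │carol25@mail.com                  
26 │Eve Jones   │carol50@mail.com                  
64 │Bob Smith   │grace85@mail.com                  
52 │Bob Taylor  │dave43@mail.com                   
62 │Grace Wilson│dave79@mail.com                   
62 │Eve Davis   │eve61@mail.com                    
21 │Eve Wilson  │hank98@mail.com                   
33 │Hank Davis  │carol44@mail.com                  
35 │Eve Jones   │carol74@mail.com                  
36 │Eve Wilson  │alice89@mail.com                  
57 │Alice Wilson│carol61@mail.com                  
24 │Grace Wilson│bob30@mail.com                    
                                                   
                                                   
                                                   
                                                   
                                                   
                                                   
                                                   
                                                   


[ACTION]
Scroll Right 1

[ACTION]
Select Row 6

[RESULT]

Age│Name        │Email                             
───┼────────────┼────────────────                  
29 │Alice Davis │carol25@mail.com                  
26 │Eve Jones   │carol50@mail.com                  
64 │Bob Smith   │grace85@mail.com                  
52 │Bob Taylor  │dave43@mail.com                   
62 │Grace Wilson│dave79@mail.com                   
62 │Eve Davis   │eve61@mail.com                    
>1 │Eve Wilson  │hank98@mail.com                   
33 │Hank Davis  │carol44@mail.com                  
35 │Eve Jones   │carol74@mail.com                  
36 │Eve Wilson  │alice89@mail.com                  
57 │Alice Wilson│carol61@mail.com                  
24 │Grace Wilson│bob30@mail.com                    
                                                   
                                                   
                                                   
                                                   
                                                   
                                                   
                                                   
                                                   


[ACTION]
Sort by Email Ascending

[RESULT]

Age│Name        │Email          ▲                  
───┼────────────┼────────────────                  
36 │Eve Wilson  │alice89@mail.com                  
24 │Grace Wilson│bob30@mail.com                    
29 │Alice Davis │carol25@mail.com                  
33 │Hank Davis  │carol44@mail.com                  
26 │Eve Jones   │carol50@mail.com                  
57 │Alice Wilson│carol61@mail.com                  
>5 │Eve Jones   │carol74@mail.com                  
52 │Bob Taylor  │dave43@mail.com                   
62 │Grace Wilson│dave79@mail.com                   
62 │Eve Davis   │eve61@mail.com                    
64 │Bob Smith   │grace85@mail.com                  
21 │Eve Wilson  │hank98@mail.com                   
                                                   
                                                   
                                                   
                                                   
                                                   
                                                   
                                                   
                                                   


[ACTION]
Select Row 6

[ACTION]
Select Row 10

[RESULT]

Age│Name        │Email          ▲                  
───┼────────────┼────────────────                  
36 │Eve Wilson  │alice89@mail.com                  
24 │Grace Wilson│bob30@mail.com                    
29 │Alice Davis │carol25@mail.com                  
33 │Hank Davis  │carol44@mail.com                  
26 │Eve Jones   │carol50@mail.com                  
57 │Alice Wilson│carol61@mail.com                  
35 │Eve Jones   │carol74@mail.com                  
52 │Bob Taylor  │dave43@mail.com                   
62 │Grace Wilson│dave79@mail.com                   
62 │Eve Davis   │eve61@mail.com                    
>4 │Bob Smith   │grace85@mail.com                  
21 │Eve Wilson  │hank98@mail.com                   
                                                   
                                                   
                                                   
                                                   
                                                   
                                                   
                                                   
                                                   


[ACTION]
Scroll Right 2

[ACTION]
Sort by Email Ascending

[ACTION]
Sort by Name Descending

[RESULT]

Age│Name       ▼│Email                             
───┼────────────┼────────────────                  
33 │Hank Davis  │carol44@mail.com                  
24 │Grace Wilson│bob30@mail.com                    
62 │Grace Wilson│dave79@mail.com                   
36 │Eve Wilson  │alice89@mail.com                  
21 │Eve Wilson  │hank98@mail.com                   
26 │Eve Jones   │carol50@mail.com                  
35 │Eve Jones   │carol74@mail.com                  
62 │Eve Davis   │eve61@mail.com                    
52 │Bob Taylor  │dave43@mail.com                   
64 │Bob Smith   │grace85@mail.com                  
>7 │Alice Wilson│carol61@mail.com                  
29 │Alice Davis │carol25@mail.com                  
                                                   
                                                   
                                                   
                                                   
                                                   
                                                   
                                                   
                                                   
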